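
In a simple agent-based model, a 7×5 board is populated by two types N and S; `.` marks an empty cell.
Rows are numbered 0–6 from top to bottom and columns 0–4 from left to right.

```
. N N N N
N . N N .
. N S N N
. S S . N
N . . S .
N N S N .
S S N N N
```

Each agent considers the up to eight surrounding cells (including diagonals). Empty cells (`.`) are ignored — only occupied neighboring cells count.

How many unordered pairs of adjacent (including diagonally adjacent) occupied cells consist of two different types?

Scan each occupied cell's neighbors to the right and below (and the two forward diagonals) so each pair is counted once.
Row 0: N(0,1)–N(0,2)= N(0,1)–N(1,2)= N(0,1)–N(1,0)= N(0,2)–N(0,3)= N(0,2)–N(1,2)= N(0,2)–N(1,3)= N(0,3)–N(0,4)= N(0,3)–N(1,3)= N(0,3)–N(1,2)= N(0,4)–N(1,3)=  → 0/10 unlike.
Row 1: N(1,0)–N(2,1)= N(1,2)–N(1,3)= N(1,2)–S(2,2)≠ N(1,2)–N(2,3)= N(1,2)–N(2,1)= N(1,3)–N(2,3)= N(1,3)–N(2,4)= N(1,3)–S(2,2)≠  → 2/8 unlike.
Row 2: N(2,1)–S(2,2)≠ N(2,1)–S(3,1)≠ N(2,1)–S(3,2)≠ S(2,2)–N(2,3)≠ S(2,2)–S(3,2)= S(2,2)–S(3,1)= N(2,3)–N(2,4)= N(2,3)–N(3,4)= N(2,3)–S(3,2)≠ N(2,4)–N(3,4)=  → 5/10 unlike.
Row 3: S(3,1)–S(3,2)= S(3,1)–N(4,0)≠ S(3,2)–S(4,3)= N(3,4)–S(4,3)≠  → 2/4 unlike.
Row 4: N(4,0)–N(5,0)= N(4,0)–N(5,1)= S(4,3)–N(5,3)≠ S(4,3)–S(5,2)=  → 1/4 unlike.
Row 5: N(5,0)–N(5,1)= N(5,0)–S(6,0)≠ N(5,0)–S(6,1)≠ N(5,1)–S(5,2)≠ N(5,1)–S(6,1)≠ N(5,1)–N(6,2)= N(5,1)–S(6,0)≠ S(5,2)–N(5,3)≠ S(5,2)–N(6,2)≠ S(5,2)–N(6,3)≠ S(5,2)–S(6,1)= N(5,3)–N(6,3)= N(5,3)–N(6,4)= N(5,3)–N(6,2)=  → 8/14 unlike.
Row 6: S(6,0)–S(6,1)= S(6,1)–N(6,2)≠ N(6,2)–N(6,3)= N(6,3)–N(6,4)=  → 1/4 unlike.
Total adjacent occupied pairs: 54; unlike-type pairs: 19.

19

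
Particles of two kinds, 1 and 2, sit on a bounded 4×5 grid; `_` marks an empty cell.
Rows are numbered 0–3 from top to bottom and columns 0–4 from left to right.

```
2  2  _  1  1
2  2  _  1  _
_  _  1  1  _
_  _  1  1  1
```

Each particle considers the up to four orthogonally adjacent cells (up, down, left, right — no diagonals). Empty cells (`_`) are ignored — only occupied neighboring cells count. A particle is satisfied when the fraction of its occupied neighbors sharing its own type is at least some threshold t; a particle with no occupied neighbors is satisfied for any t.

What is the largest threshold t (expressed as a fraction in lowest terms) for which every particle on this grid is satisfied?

Row 0: (0,0)2 2/2 · (0,1)2 2/2 · (0,3)1 2/2 · (0,4)1 1/1
Row 1: (1,0)2 2/2 · (1,1)2 2/2 · (1,3)1 2/2
Row 2: (2,2)1 2/2 · (2,3)1 3/3
Row 3: (3,2)1 2/2 · (3,3)1 3/3 · (3,4)1 1/1
The smallest same-type fraction is 2/2 at (0,0), which reduces to 1/1. Any threshold above that leaves this particle unsatisfied.

1/1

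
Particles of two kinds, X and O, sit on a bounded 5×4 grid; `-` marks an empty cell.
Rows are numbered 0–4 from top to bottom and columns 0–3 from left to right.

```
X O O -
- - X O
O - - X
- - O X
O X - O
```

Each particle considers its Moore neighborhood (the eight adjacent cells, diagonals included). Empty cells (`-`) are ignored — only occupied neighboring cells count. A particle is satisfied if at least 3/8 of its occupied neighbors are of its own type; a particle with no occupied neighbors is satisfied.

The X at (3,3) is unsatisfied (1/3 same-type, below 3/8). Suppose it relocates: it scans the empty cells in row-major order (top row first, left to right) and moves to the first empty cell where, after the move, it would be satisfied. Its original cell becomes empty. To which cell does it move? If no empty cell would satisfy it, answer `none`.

(1,1)

Vacating (3,3). Empty cells in order:
  (0,3): 1/3 same-type → still unsatisfied.
  (1,0): 1/3 same-type → still unsatisfied.
  (1,1): 2/5 same-type → satisfied — stop here.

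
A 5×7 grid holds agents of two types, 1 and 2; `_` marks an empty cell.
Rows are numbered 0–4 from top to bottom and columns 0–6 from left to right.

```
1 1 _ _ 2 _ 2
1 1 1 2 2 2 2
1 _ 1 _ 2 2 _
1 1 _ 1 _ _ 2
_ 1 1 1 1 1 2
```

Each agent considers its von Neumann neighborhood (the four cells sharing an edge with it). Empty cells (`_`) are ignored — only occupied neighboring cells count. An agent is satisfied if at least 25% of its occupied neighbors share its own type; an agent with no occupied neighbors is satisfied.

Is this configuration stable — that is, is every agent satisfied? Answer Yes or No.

Yes

(0,0)1 2/2 ✓
(0,1)1 2/2 ✓
(0,4)2 1/1 ✓
(0,6)2 1/1 ✓
(1,0)1 3/3 ✓
(1,1)1 3/3 ✓
(1,2)1 2/3 ✓
(1,3)2 1/2 ✓
(1,4)2 4/4 ✓
(1,5)2 3/3 ✓
(1,6)2 2/2 ✓
(2,0)1 2/2 ✓
(2,2)1 1/1 ✓
(2,4)2 2/2 ✓
(2,5)2 2/2 ✓
(3,0)1 2/2 ✓
(3,1)1 2/2 ✓
(3,3)1 1/1 ✓
(3,6)2 1/1 ✓
(4,1)1 2/2 ✓
(4,2)1 2/2 ✓
(4,3)1 3/3 ✓
(4,4)1 2/2 ✓
(4,5)1 1/2 ✓
(4,6)2 1/2 ✓
All meet the threshold, so the configuration is stable.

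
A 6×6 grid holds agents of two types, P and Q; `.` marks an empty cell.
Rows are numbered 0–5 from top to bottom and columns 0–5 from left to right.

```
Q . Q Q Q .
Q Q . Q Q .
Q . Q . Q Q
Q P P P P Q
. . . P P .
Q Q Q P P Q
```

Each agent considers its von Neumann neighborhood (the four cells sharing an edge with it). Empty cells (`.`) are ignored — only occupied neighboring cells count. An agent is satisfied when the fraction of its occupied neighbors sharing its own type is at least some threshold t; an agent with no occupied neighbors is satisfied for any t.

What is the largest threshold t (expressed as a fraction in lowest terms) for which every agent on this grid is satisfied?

Row 0: (0,0)Q 1/1 · (0,2)Q 1/1 · (0,3)Q 3/3 · (0,4)Q 2/2
Row 1: (1,0)Q 3/3 · (1,1)Q 1/1 · (1,3)Q 2/2 · (1,4)Q 3/3
Row 2: (2,0)Q 2/2 · (2,2)Q 0/1 · (2,4)Q 2/3 · (2,5)Q 2/2
Row 3: (3,0)Q 1/2 · (3,1)P 1/2 · (3,2)P 2/3 · (3,3)P 3/3 · (3,4)P 2/4 · (3,5)Q 1/2
Row 4: (4,3)P 3/3 · (4,4)P 3/3
Row 5: (5,0)Q 1/1 · (5,1)Q 2/2 · (5,2)Q 1/2 · (5,3)P 2/3 · (5,4)P 2/3 · (5,5)Q 0/1
The smallest same-type fraction is 0/1 at (2,2), which reduces to 0/1. Any threshold above that leaves this agent unsatisfied.

0/1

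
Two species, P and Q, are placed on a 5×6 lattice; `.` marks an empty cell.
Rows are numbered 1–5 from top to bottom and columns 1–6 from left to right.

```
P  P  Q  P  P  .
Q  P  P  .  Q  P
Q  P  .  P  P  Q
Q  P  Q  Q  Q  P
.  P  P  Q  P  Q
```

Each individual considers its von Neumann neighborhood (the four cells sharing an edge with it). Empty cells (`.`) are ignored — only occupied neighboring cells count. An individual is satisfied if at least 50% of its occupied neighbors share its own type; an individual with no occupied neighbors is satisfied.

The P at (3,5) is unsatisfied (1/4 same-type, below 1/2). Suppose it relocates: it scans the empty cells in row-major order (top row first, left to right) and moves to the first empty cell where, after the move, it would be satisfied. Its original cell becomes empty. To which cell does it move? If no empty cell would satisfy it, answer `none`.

(1,6)

Vacating (3,5). Empty cells in order:
  (1,6): 2/2 same-type → satisfied — stop here.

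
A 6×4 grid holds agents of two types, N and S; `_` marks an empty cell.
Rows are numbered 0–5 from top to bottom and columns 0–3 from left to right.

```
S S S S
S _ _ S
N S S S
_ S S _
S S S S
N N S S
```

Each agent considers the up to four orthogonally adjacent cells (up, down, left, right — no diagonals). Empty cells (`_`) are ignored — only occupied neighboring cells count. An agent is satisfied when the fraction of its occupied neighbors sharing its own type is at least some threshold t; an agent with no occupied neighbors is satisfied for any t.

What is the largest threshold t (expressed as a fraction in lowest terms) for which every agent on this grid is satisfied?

0/1

(0,0)S 2/2
(0,1)S 2/2
(0,2)S 2/2
(0,3)S 2/2
(1,0)S 1/2
(1,3)S 2/2
(2,0)N 0/2
(2,1)S 2/3
(2,2)S 3/3
(2,3)S 2/2
(3,1)S 3/3
(3,2)S 3/3
(4,0)S 1/2
(4,1)S 3/4
(4,2)S 4/4
(4,3)S 2/2
(5,0)N 1/2
(5,1)N 1/3
(5,2)S 2/3
(5,3)S 2/2
The smallest same-type fraction is 0/2 at (2,0), which reduces to 0/1. Any threshold above that leaves this agent unsatisfied.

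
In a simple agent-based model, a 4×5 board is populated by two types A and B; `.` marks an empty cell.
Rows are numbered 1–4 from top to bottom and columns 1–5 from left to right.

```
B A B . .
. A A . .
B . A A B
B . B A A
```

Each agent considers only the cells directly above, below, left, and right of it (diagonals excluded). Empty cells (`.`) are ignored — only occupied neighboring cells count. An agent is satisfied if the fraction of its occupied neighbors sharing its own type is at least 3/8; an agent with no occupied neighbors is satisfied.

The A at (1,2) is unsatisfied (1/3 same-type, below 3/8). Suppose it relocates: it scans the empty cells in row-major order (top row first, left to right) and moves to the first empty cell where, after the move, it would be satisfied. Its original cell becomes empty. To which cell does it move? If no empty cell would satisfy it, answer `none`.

Vacating (1,2). Empty cells in order:
  (1,4): 0/1 same-type → still unsatisfied.
  (1,5): 0/0 same-type → satisfied — stop here.

(1,5)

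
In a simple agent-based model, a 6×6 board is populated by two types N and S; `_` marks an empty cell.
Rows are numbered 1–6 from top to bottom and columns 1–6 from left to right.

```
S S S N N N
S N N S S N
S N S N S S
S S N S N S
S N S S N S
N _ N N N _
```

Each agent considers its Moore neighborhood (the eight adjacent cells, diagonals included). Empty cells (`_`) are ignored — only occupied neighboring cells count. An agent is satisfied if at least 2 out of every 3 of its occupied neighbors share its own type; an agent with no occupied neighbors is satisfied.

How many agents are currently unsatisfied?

(1,1)S 2/3 ✓
(1,2)S 3/5 ✗
(1,3)S 2/5 ✗
(1,4)N 2/5 ✗
(1,5)N 3/5 ✗
(1,6)N 2/3 ✓
(2,1)S 3/5 ✗
(2,2)N 2/8 ✗
(2,3)N 4/8 ✗
(2,4)S 4/8 ✗
(2,5)S 3/8 ✗
(2,6)N 2/5 ✗
(3,1)S 3/5 ✗
(3,2)N 3/8 ✗
(3,3)S 3/8 ✗
(3,4)N 3/8 ✗
(3,5)S 5/8 ✗
(3,6)S 3/5 ✗
(4,1)S 3/5 ✗
(4,2)S 5/8 ✗
(4,3)N 3/8 ✗
(4,4)S 4/8 ✗
(4,5)N 2/8 ✗
(4,6)S 3/5 ✗
(5,1)S 2/4 ✗
(5,2)N 3/7 ✗
(5,3)S 3/7 ✗
(5,4)S 2/8 ✗
(5,5)N 3/7 ✗
(5,6)S 1/4 ✗
(6,1)N 1/2 ✗
(6,3)N 2/4 ✗
(6,4)N 3/5 ✗
(6,5)N 2/4 ✗
Unsatisfied: (1,2), (1,3), (1,4), (1,5), (2,1), (2,2), (2,3), (2,4), (2,5), (2,6), (3,1), (3,2), (3,3), (3,4), (3,5), (3,6), (4,1), (4,2), (4,3), (4,4), (4,5), (4,6), (5,1), (5,2), (5,3), (5,4), (5,5), (5,6), (6,1), (6,3), (6,4), (6,5) — 32 in total.

32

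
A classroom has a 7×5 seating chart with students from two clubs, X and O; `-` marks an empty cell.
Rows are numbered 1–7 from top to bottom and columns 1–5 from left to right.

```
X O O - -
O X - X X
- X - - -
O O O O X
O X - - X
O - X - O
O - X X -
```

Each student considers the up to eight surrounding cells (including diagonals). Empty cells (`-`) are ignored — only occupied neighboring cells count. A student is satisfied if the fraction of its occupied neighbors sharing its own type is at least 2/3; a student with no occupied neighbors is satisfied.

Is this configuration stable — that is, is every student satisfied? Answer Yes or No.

Row 1: (1,1)X 1/3 not · (1,2)O 2/4 not · (1,3)O 1/3 not
Row 2: (2,1)O 1/4 not · (2,2)X 2/5 not · (2,4)X 1/2 not · (2,5)X 1/1 satisfied
Row 3: (3,2)X 1/5 not
Row 4: (4,1)O 2/4 not · (4,2)O 3/5 not · (4,3)O 2/4 not · (4,4)O 1/3 not · (4,5)X 1/2 not
Row 5: (5,1)O 3/4 satisfied · (5,2)X 1/6 not · (5,5)X 1/3 not
Row 6: (6,1)O 2/3 satisfied · (6,3)X 3/3 satisfied · (6,5)O 0/2 not
Row 7: (7,1)O 1/1 satisfied · (7,3)X 2/2 satisfied · (7,4)X 2/3 satisfied
For instance (1,1) has only 1/3 same-type neighbors, below 2/3.

No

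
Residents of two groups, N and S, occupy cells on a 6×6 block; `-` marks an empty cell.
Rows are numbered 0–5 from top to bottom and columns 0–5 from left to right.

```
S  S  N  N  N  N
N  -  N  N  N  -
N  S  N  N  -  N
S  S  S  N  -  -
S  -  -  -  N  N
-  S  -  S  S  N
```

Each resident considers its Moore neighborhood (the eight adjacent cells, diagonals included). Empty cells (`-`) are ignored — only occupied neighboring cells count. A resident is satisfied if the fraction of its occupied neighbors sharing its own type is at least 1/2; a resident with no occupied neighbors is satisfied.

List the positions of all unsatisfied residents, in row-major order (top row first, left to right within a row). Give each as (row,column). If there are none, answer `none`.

(0,1), (1,0), (2,0), (2,1), (3,2), (5,4)

Row 0: (0,0)S 1/2 ok · (0,1)S 1/4 unhappy · (0,2)N 3/4 ok · (0,3)N 5/5 ok · (0,4)N 4/4 ok · (0,5)N 2/2 ok
Row 1: (1,0)N 1/4 unhappy · (1,2)N 5/7 ok · (1,3)N 7/7 ok · (1,4)N 6/6 ok
Row 2: (2,0)N 1/4 unhappy · (2,1)S 3/7 unhappy · (2,2)N 4/7 ok · (2,3)N 5/6 ok · (2,5)N 1/1 ok
Row 3: (3,0)S 3/4 ok · (3,1)S 4/6 ok · (3,2)S 2/5 unhappy · (3,3)N 3/4 ok
Row 4: (4,0)S 3/3 ok · (4,4)N 3/5 ok · (4,5)N 2/3 ok
Row 5: (5,1)S 1/1 ok · (5,3)S 1/2 ok · (5,4)S 1/4 unhappy · (5,5)N 2/3 ok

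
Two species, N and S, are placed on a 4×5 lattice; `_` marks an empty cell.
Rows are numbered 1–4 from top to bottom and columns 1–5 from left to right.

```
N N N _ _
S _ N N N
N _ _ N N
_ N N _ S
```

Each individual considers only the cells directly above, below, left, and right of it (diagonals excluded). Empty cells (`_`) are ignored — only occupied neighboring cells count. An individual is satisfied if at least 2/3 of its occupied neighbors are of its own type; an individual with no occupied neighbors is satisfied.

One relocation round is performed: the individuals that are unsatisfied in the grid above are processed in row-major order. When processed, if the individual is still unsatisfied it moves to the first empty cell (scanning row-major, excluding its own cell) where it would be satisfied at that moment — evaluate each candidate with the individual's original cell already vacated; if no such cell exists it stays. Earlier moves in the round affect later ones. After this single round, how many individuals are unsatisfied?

Initially unsatisfied (in order): (1,1), (2,1), (3,1), (4,5).
  (1,1) → (1,4).
  (2,1): no empty cell satisfies it; stays.
  (3,1) → (1,5).
  (4,5) → (3,1).
Resulting grid:
_ N N N N
S _ N N N
S _ _ N N
_ N N _ _
All satisfied now.

0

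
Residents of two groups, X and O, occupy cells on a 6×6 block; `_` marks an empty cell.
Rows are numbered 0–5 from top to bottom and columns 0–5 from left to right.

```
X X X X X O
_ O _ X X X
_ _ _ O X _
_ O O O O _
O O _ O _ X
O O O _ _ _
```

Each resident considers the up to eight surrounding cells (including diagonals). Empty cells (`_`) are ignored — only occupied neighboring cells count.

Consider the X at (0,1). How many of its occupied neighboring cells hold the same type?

Occupied neighbors of (0,1): (0,0)=X, (0,2)=X, (1,1)=O.
Same type (X): 2 of 3.

2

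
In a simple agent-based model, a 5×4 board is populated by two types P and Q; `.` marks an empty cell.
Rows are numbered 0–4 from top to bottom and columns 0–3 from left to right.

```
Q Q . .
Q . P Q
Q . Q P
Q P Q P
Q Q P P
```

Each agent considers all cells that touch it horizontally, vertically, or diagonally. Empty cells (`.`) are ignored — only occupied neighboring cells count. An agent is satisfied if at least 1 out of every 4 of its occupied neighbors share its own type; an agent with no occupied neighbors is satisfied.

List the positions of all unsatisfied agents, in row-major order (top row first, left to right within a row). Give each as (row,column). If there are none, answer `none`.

Row 0: (0,0)Q 2/2 ok · (0,1)Q 2/3 ok
Row 1: (1,0)Q 3/3 ok · (1,2)P 1/4 ok · (1,3)Q 1/3 ok
Row 2: (2,0)Q 2/3 ok · (2,2)Q 2/6 ok · (2,3)P 2/5 ok
Row 3: (3,0)Q 3/4 ok · (3,1)P 1/7 unhappy · (3,2)Q 2/7 ok · (3,3)P 3/5 ok
Row 4: (4,0)Q 2/3 ok · (4,1)Q 3/5 ok · (4,2)P 3/5 ok · (4,3)P 2/3 ok

(3,1)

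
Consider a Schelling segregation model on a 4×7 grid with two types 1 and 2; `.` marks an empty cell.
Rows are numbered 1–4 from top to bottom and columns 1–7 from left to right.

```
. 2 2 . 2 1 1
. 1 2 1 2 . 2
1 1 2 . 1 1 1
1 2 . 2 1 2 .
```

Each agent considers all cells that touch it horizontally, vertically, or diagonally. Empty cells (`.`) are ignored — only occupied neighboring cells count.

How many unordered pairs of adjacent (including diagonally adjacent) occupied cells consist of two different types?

28

Scan each occupied cell's neighbors to the right and below (and the two forward diagonals) so each pair is counted once.
Row 1: 2(1,2)–2(1,3)= 2(1,2)–1(2,2)≠ 2(1,2)–2(2,3)= 2(1,3)–2(2,3)= 2(1,3)–1(2,4)≠ 2(1,3)–1(2,2)≠ 2(1,5)–1(1,6)≠ 2(1,5)–2(2,5)= 2(1,5)–1(2,4)≠ 1(1,6)–1(1,7)= 1(1,6)–2(2,7)≠ 1(1,6)–2(2,5)≠ 1(1,7)–2(2,7)≠  → 8/13 unlike.
Row 2: 1(2,2)–2(2,3)≠ 1(2,2)–1(3,2)= 1(2,2)–2(3,3)≠ 1(2,2)–1(3,1)= 2(2,3)–1(2,4)≠ 2(2,3)–2(3,3)= 2(2,3)–1(3,2)≠ 1(2,4)–2(2,5)≠ 1(2,4)–1(3,5)= 1(2,4)–2(3,3)≠ 2(2,5)–1(3,5)≠ 2(2,5)–1(3,6)≠ 2(2,7)–1(3,7)≠ 2(2,7)–1(3,6)≠  → 10/14 unlike.
Row 3: 1(3,1)–1(3,2)= 1(3,1)–1(4,1)= 1(3,1)–2(4,2)≠ 1(3,2)–2(3,3)≠ 1(3,2)–2(4,2)≠ 1(3,2)–1(4,1)= 2(3,3)–2(4,4)= 2(3,3)–2(4,2)= 1(3,5)–1(3,6)= 1(3,5)–1(4,5)= 1(3,5)–2(4,6)≠ 1(3,5)–2(4,4)≠ 1(3,6)–1(3,7)= 1(3,6)–2(4,6)≠ 1(3,6)–1(4,5)= 1(3,7)–2(4,6)≠  → 7/16 unlike.
Row 4: 1(4,1)–2(4,2)≠ 2(4,4)–1(4,5)≠ 1(4,5)–2(4,6)≠  → 3/3 unlike.
Total adjacent occupied pairs: 46; unlike-type pairs: 28.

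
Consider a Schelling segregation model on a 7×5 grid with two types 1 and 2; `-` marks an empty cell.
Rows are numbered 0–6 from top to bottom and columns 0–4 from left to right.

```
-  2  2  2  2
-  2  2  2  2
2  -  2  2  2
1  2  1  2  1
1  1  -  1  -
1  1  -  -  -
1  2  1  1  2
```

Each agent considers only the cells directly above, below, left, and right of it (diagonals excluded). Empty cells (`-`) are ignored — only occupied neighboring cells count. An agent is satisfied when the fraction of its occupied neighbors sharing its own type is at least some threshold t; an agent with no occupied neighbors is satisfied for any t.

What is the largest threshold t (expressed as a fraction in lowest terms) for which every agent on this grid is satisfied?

0/1

Row 0: (0,1)2 2/2 · (0,2)2 3/3 · (0,3)2 3/3 · (0,4)2 2/2
Row 1: (1,1)2 2/2 · (1,2)2 4/4 · (1,3)2 4/4 · (1,4)2 3/3
Row 2: (2,0)2 0/1 · (2,2)2 2/3 · (2,3)2 4/4 · (2,4)2 2/3
Row 3: (3,0)1 1/3 · (3,1)2 0/3 · (3,2)1 0/3 · (3,3)2 1/4 · (3,4)1 0/2
Row 4: (4,0)1 3/3 · (4,1)1 2/3 · (4,3)1 0/1
Row 5: (5,0)1 3/3 · (5,1)1 2/3
Row 6: (6,0)1 1/2 · (6,1)2 0/3 · (6,2)1 1/2 · (6,3)1 1/2 · (6,4)2 0/1
The smallest same-type fraction is 0/1 at (2,0), which reduces to 0/1. Any threshold above that leaves this agent unsatisfied.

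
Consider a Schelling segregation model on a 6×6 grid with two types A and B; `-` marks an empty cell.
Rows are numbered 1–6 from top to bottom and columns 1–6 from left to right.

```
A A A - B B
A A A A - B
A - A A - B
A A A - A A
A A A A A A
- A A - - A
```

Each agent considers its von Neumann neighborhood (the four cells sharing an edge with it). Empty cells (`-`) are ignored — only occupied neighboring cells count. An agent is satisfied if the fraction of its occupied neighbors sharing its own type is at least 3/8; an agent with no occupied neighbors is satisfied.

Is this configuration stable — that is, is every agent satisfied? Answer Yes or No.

(1,1)A 2/2 satisfied
(1,2)A 3/3 satisfied
(1,3)A 2/2 satisfied
(1,5)B 1/1 satisfied
(1,6)B 2/2 satisfied
(2,1)A 3/3 satisfied
(2,2)A 3/3 satisfied
(2,3)A 4/4 satisfied
(2,4)A 2/2 satisfied
(2,6)B 2/2 satisfied
(3,1)A 2/2 satisfied
(3,3)A 3/3 satisfied
(3,4)A 2/2 satisfied
(3,6)B 1/2 satisfied
(4,1)A 3/3 satisfied
(4,2)A 3/3 satisfied
(4,3)A 3/3 satisfied
(4,5)A 2/2 satisfied
(4,6)A 2/3 satisfied
(5,1)A 2/2 satisfied
(5,2)A 4/4 satisfied
(5,3)A 4/4 satisfied
(5,4)A 2/2 satisfied
(5,5)A 3/3 satisfied
(5,6)A 3/3 satisfied
(6,2)A 2/2 satisfied
(6,3)A 2/2 satisfied
(6,6)A 1/1 satisfied
All meet the threshold, so the configuration is stable.

Yes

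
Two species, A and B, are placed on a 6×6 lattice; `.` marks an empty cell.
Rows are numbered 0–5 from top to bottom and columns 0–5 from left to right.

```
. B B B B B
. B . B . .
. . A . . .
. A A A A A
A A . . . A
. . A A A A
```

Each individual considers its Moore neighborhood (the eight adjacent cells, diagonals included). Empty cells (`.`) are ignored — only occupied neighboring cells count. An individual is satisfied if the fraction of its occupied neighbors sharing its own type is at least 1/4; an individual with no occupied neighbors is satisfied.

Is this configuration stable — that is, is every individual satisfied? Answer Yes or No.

Yes

Row 0: (0,1)B 2/2 ✓ · (0,2)B 4/4 ✓ · (0,3)B 3/3 ✓ · (0,4)B 3/3 ✓ · (0,5)B 1/1 ✓
Row 1: (1,1)B 2/3 ✓ · (1,3)B 3/4 ✓
Row 2: (2,2)A 3/5 ✓
Row 3: (3,1)A 4/4 ✓ · (3,2)A 4/4 ✓ · (3,3)A 3/3 ✓ · (3,4)A 3/3 ✓ · (3,5)A 2/2 ✓
Row 4: (4,0)A 2/2 ✓ · (4,1)A 4/4 ✓ · (4,5)A 4/4 ✓
Row 5: (5,2)A 2/2 ✓ · (5,3)A 2/2 ✓ · (5,4)A 3/3 ✓ · (5,5)A 2/2 ✓
All meet the threshold, so the configuration is stable.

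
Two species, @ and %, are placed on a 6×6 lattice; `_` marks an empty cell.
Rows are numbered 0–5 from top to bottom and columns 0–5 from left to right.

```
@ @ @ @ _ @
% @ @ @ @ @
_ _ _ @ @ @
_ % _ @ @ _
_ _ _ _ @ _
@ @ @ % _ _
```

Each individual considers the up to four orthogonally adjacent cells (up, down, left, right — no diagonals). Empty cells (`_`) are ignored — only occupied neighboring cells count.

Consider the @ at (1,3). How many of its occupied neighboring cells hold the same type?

Occupied neighbors of (1,3): (0,3)=@, (2,3)=@, (1,2)=@, (1,4)=@.
Same type (@): 4 of 4.

4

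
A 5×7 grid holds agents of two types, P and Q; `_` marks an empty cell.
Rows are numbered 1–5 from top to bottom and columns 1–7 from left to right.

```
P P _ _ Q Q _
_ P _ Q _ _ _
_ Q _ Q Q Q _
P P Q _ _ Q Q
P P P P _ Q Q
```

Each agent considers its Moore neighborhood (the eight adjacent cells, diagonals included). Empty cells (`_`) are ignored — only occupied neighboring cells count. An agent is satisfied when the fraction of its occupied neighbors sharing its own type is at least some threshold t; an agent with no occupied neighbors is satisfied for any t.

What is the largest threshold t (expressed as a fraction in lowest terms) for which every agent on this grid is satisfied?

1/4

Row 1: (1,1)P 2/2 · (1,2)P 2/2 · (1,5)Q 2/2 · (1,6)Q 1/1
Row 2: (2,2)P 2/3 · (2,4)Q 3/3
Row 3: (3,2)Q 1/4 · (3,4)Q 3/3 · (3,5)Q 4/4 · (3,6)Q 3/3
Row 4: (4,1)P 3/4 · (4,2)P 4/6 · (4,3)Q 2/6 · (4,6)Q 5/5 · (4,7)Q 4/4
Row 5: (5,1)P 3/3 · (5,2)P 4/5 · (5,3)P 3/4 · (5,4)P 1/2 · (5,6)Q 3/3 · (5,7)Q 3/3
The smallest same-type fraction is 1/4 at (3,2), which reduces to 1/4. Any threshold above that leaves this agent unsatisfied.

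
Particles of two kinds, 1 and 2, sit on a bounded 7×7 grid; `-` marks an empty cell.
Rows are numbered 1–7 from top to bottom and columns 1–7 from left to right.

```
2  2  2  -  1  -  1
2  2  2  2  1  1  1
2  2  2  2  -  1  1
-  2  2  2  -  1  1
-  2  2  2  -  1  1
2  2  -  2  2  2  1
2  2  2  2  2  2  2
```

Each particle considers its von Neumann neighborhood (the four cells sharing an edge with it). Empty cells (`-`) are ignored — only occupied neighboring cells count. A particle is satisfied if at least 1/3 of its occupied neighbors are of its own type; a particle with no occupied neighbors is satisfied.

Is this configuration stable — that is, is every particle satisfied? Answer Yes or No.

(1,1)2 2/2 satisfied
(1,2)2 3/3 satisfied
(1,3)2 2/2 satisfied
(1,5)1 1/1 satisfied
(1,7)1 1/1 satisfied
(2,1)2 3/3 satisfied
(2,2)2 4/4 satisfied
(2,3)2 4/4 satisfied
(2,4)2 2/3 satisfied
(2,5)1 2/3 satisfied
(2,6)1 3/3 satisfied
(2,7)1 3/3 satisfied
(3,1)2 2/2 satisfied
(3,2)2 4/4 satisfied
(3,3)2 4/4 satisfied
(3,4)2 3/3 satisfied
(3,6)1 3/3 satisfied
(3,7)1 3/3 satisfied
(4,2)2 3/3 satisfied
(4,3)2 4/4 satisfied
(4,4)2 3/3 satisfied
(4,6)1 3/3 satisfied
(4,7)1 3/3 satisfied
(5,2)2 3/3 satisfied
(5,3)2 3/3 satisfied
(5,4)2 3/3 satisfied
(5,6)1 2/3 satisfied
(5,7)1 3/3 satisfied
(6,1)2 2/2 satisfied
(6,2)2 3/3 satisfied
(6,4)2 3/3 satisfied
(6,5)2 3/3 satisfied
(6,6)2 2/4 satisfied
(6,7)1 1/3 satisfied
(7,1)2 2/2 satisfied
(7,2)2 3/3 satisfied
(7,3)2 2/2 satisfied
(7,4)2 3/3 satisfied
(7,5)2 3/3 satisfied
(7,6)2 3/3 satisfied
(7,7)2 1/2 satisfied
All meet the threshold, so the configuration is stable.

Yes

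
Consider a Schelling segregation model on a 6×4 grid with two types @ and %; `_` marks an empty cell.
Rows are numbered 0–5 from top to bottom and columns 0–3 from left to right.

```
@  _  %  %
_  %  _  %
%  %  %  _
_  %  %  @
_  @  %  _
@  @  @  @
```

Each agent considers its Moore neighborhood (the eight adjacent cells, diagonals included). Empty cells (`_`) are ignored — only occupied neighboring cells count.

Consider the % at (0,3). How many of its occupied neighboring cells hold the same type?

2

Occupied neighbors of (0,3): (0,2)=%, (1,3)=%.
Same type (%): 2 of 2.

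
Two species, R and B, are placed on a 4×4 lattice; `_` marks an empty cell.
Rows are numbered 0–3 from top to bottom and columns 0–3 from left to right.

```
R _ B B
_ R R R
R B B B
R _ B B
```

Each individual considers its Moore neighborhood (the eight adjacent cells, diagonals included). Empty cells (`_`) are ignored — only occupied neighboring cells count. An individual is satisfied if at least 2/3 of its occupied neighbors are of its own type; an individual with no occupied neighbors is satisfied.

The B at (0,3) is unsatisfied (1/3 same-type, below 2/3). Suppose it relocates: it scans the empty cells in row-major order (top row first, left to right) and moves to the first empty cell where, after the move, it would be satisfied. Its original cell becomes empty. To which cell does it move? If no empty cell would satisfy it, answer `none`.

Vacating (0,3). Empty cells in order:
  (0,1): 1/4 same-type → still unsatisfied.
  (1,0): 1/4 same-type → still unsatisfied.
  (3,1): 3/5 same-type → still unsatisfied.

none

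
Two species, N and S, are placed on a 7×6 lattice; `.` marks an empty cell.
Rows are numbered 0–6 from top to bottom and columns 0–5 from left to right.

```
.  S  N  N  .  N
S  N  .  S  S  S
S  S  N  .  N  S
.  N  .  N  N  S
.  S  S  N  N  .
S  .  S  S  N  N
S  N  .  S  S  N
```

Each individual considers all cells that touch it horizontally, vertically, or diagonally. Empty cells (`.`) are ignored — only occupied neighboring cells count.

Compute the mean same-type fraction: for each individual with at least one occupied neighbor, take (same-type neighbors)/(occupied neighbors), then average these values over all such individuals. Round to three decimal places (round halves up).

Row 0: (0,1)S 1/3 · (0,2)N 2/4 · (0,3)N 1/3 · (0,5)N 0/2
Row 1: (1,0)S 3/4 · (1,1)N 2/6 · (1,3)S 1/5 · (1,4)S 3/6 · (1,5)S 2/4
Row 2: (2,0)S 2/4 · (2,1)S 2/5 · (2,2)N 3/5 · (2,4)N 2/7 · (2,5)S 3/5
Row 3: (3,1)N 1/5 · (3,3)N 5/6 · (3,4)N 4/6 · (3,5)S 1/4
Row 4: (4,1)S 3/4 · (4,2)S 3/6 · (4,3)N 4/7 · (4,4)N 5/7
Row 5: (5,0)S 2/3 · (5,2)S 4/6 · (5,3)S 4/7 · (5,4)N 4/7 · (5,5)N 3/4
Row 6: (6,0)S 1/2 · (6,1)N 0/3 · (6,3)S 3/4 · (6,4)S 2/5 · (6,5)N 2/3
Sum over 32 individuals: 1/3 + 2/4 + 1/3 + 0/2 + 3/4 + 2/6 + 1/5 + 3/6 + 2/4 + 2/4 + 2/5 + 3/5 + 2/7 + 3/5 + 1/5 + 5/6 + 4/6 + 1/4 + 3/4 + 3/6 + 4/7 + 5/7 + 2/3 + 4/6 + 4/7 + 4/7 + 3/4 + 1/2 + 0/3 + 3/4 + 2/5 + 2/3 = 2221/140; mean = 2221/140 ÷ 32 = 2221/4480 = 0.495758… → 0.496.

0.496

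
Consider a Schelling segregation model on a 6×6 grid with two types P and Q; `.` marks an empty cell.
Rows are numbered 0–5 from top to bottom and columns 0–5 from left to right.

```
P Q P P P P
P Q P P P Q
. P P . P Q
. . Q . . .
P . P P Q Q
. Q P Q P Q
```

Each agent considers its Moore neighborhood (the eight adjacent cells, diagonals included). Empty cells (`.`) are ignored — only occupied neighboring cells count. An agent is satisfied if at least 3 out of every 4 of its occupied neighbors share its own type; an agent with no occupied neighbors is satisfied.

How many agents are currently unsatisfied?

24

(0,0)P 1/3 not
(0,1)Q 1/5 not
(0,2)P 3/5 not
(0,3)P 5/5 satisfied
(0,4)P 4/5 satisfied
(0,5)P 2/3 not
(1,0)P 2/4 not
(1,1)Q 1/7 not
(1,2)P 5/7 not
(1,3)P 7/7 satisfied
(1,4)P 5/7 not
(1,5)Q 1/5 not
(2,1)P 3/5 not
(2,2)P 3/5 not
(2,4)P 2/4 not
(2,5)Q 1/3 not
(3,2)Q 0/4 not
(4,0)P 0/1 not
(4,2)P 2/5 not
(4,3)P 3/6 not
(4,4)Q 3/5 not
(4,5)Q 2/3 not
(5,1)Q 0/3 not
(5,2)P 2/4 not
(5,3)Q 1/5 not
(5,4)P 1/5 not
(5,5)Q 2/3 not
Unsatisfied: (0,0), (0,1), (0,2), (0,5), (1,0), (1,1), (1,2), (1,4), (1,5), (2,1), (2,2), (2,4), (2,5), (3,2), (4,0), (4,2), (4,3), (4,4), (4,5), (5,1), (5,2), (5,3), (5,4), (5,5) — 24 in total.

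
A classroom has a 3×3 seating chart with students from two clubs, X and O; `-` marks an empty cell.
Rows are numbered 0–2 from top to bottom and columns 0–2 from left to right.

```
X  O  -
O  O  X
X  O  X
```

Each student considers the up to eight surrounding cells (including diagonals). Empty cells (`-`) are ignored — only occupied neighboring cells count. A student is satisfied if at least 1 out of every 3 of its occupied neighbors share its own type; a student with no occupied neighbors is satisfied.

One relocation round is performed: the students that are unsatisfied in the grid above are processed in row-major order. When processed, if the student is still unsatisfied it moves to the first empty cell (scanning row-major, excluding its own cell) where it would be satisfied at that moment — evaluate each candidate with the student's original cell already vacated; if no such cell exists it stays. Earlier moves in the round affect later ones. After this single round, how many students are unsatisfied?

Initially unsatisfied (in order): (0,0), (1,2), (2,0).
  (0,0) → (0,2).
  (1,2): now satisfied by earlier moves; stays.
  (2,0): no empty cell satisfies it; stays.
Resulting grid:
- O X
O O X
X O X
Unsatisfied now: (2,0).

1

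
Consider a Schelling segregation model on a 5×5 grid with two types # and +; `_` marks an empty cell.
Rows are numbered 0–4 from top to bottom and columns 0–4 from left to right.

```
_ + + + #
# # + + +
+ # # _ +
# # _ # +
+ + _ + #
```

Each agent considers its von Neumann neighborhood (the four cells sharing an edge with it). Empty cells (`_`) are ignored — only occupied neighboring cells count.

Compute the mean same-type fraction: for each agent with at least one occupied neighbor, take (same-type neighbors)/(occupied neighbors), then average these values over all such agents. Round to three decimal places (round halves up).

0.472

(0,1)+ 1/2
(0,2)+ 3/3
(0,3)+ 2/3
(0,4)# 0/2
(1,0)# 1/2
(1,1)# 2/4
(1,2)+ 2/4
(1,3)+ 3/3
(1,4)+ 2/3
(2,0)+ 0/3
(2,1)# 3/4
(2,2)# 1/2
(2,4)+ 2/2
(3,0)# 1/3
(3,1)# 2/3
(3,3)# 0/2
(3,4)+ 1/3
(4,0)+ 1/2
(4,1)+ 1/2
(4,3)+ 0/2
(4,4)# 0/2
Sum over 21 agents: 1/2 + 3/3 + 2/3 + 0/2 + 1/2 + 2/4 + 2/4 + 3/3 + 2/3 + 0/3 + 3/4 + 1/2 + 2/2 + 1/3 + 2/3 + 0/2 + 1/3 + 1/2 + 1/2 + 0/2 + 0/2 = 119/12; mean = 119/12 ÷ 21 = 17/36 = 0.472222… → 0.472.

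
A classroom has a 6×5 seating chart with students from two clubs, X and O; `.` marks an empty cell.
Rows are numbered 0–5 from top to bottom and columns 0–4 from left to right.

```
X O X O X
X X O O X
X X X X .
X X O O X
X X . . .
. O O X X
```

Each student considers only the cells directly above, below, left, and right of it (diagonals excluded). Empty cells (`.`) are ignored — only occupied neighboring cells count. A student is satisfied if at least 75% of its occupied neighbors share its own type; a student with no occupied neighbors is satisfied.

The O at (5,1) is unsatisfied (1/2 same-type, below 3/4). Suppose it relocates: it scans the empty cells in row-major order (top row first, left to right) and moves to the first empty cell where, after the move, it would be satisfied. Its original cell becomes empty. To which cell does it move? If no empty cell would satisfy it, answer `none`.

none

Vacating (5,1). Empty cells in order:
  (2,4): 0/3 same-type → still unsatisfied.
  (4,2): 2/3 same-type → still unsatisfied.
  (4,3): 1/2 same-type → still unsatisfied.
  (4,4): 0/2 same-type → still unsatisfied.
  (5,0): 0/1 same-type → still unsatisfied.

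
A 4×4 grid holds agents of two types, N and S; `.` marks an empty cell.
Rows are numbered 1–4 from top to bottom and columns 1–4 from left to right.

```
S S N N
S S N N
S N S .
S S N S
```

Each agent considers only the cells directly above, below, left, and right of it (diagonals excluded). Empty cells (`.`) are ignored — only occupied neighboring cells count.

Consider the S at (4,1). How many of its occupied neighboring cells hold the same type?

Occupied neighbors of (4,1): (3,1)=S, (4,2)=S.
Same type (S): 2 of 2.

2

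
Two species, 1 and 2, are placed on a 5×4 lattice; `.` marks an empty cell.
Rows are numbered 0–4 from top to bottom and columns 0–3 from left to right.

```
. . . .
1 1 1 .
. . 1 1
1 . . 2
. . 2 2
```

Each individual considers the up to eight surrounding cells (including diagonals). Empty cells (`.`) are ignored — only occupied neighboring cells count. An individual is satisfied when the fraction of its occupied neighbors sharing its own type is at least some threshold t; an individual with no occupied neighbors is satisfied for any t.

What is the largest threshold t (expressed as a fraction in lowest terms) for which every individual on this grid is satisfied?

1/2

Row 1: (1,0)1 1/1 · (1,1)1 3/3 · (1,2)1 3/3
Row 2: (2,2)1 3/4 · (2,3)1 2/3
Row 3: (3,0)1 — no occupied neighbors · (3,3)2 2/4
Row 4: (4,2)2 2/2 · (4,3)2 2/2
The smallest same-type fraction is 2/4 at (3,3), which reduces to 1/2. Any threshold above that leaves this individual unsatisfied.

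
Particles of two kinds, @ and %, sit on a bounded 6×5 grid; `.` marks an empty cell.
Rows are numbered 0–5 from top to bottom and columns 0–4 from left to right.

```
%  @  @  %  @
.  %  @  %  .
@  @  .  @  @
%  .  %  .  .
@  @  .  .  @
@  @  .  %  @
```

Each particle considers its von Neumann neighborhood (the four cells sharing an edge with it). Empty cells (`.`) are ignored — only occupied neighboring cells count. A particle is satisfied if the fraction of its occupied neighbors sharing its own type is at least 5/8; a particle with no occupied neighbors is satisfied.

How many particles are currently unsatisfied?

Row 0: (0,0)% 0/1 ✗ · (0,1)@ 1/3 ✗ · (0,2)@ 2/3 ✓ · (0,3)% 1/3 ✗ · (0,4)@ 0/1 ✗
Row 1: (1,1)% 0/3 ✗ · (1,2)@ 1/3 ✗ · (1,3)% 1/3 ✗
Row 2: (2,0)@ 1/2 ✗ · (2,1)@ 1/2 ✗ · (2,3)@ 1/2 ✗ · (2,4)@ 1/1 ✓
Row 3: (3,0)% 0/2 ✗ · (3,2)% 0/0 ✓
Row 4: (4,0)@ 2/3 ✓ · (4,1)@ 2/2 ✓ · (4,4)@ 1/1 ✓
Row 5: (5,0)@ 2/2 ✓ · (5,1)@ 2/2 ✓ · (5,3)% 0/1 ✗ · (5,4)@ 1/2 ✗
Unsatisfied: (0,0), (0,1), (0,3), (0,4), (1,1), (1,2), (1,3), (2,0), (2,1), (2,3), (3,0), (5,3), (5,4) — 13 in total.

13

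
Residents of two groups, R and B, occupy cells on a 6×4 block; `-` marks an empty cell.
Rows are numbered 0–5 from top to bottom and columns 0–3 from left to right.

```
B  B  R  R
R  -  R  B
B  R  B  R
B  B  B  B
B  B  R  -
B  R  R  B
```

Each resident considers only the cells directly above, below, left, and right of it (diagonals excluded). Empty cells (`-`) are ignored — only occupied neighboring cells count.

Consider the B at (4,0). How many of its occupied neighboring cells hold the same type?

3

Occupied neighbors of (4,0): (3,0)=B, (5,0)=B, (4,1)=B.
Same type (B): 3 of 3.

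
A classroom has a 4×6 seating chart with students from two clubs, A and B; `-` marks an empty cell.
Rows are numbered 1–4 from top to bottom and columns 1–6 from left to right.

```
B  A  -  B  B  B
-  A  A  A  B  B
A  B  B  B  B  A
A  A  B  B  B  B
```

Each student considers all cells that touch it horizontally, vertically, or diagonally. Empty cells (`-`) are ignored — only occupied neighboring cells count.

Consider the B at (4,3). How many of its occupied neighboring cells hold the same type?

Occupied neighbors of (4,3): (3,2)=B, (3,3)=B, (3,4)=B, (4,2)=A, (4,4)=B.
Same type (B): 4 of 5.

4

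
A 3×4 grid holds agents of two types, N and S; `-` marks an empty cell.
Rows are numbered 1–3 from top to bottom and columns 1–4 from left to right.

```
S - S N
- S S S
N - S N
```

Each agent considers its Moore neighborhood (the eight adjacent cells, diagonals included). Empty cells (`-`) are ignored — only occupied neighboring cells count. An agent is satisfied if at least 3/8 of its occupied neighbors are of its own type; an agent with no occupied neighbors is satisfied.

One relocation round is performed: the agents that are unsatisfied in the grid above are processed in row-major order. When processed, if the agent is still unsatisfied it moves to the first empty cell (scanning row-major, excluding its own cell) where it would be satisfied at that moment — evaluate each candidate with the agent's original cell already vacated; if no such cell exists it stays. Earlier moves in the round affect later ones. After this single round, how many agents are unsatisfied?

3

Initially unsatisfied (in order): (1,4), (3,1), (3,4).
  (1,4): no empty cell satisfies it; stays.
  (3,1): no empty cell satisfies it; stays.
  (3,4): no empty cell satisfies it; stays.
Resulting grid:
S - S N
- S S S
N - S N
Unsatisfied now: (1,4), (3,1), (3,4).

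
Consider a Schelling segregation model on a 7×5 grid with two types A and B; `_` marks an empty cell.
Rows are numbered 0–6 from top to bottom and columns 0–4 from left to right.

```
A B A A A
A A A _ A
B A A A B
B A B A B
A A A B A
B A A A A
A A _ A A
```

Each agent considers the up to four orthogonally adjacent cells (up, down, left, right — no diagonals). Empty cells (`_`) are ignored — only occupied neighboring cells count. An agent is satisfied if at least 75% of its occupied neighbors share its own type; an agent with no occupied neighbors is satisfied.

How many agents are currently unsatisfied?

Row 0: (0,0)A 1/2 not · (0,1)B 0/3 not · (0,2)A 2/3 not · (0,3)A 2/2 satisfied · (0,4)A 2/2 satisfied
Row 1: (1,0)A 2/3 not · (1,1)A 3/4 satisfied · (1,2)A 3/3 satisfied · (1,4)A 1/2 not
Row 2: (2,0)B 1/3 not · (2,1)A 3/4 satisfied · (2,2)A 3/4 satisfied · (2,3)A 2/3 not · (2,4)B 1/3 not
Row 3: (3,0)B 1/3 not · (3,1)A 2/4 not · (3,2)B 0/4 not · (3,3)A 1/4 not · (3,4)B 1/3 not
Row 4: (4,0)A 1/3 not · (4,1)A 4/4 satisfied · (4,2)A 2/4 not · (4,3)B 0/4 not · (4,4)A 1/3 not
Row 5: (5,0)B 0/3 not · (5,1)A 3/4 satisfied · (5,2)A 3/3 satisfied · (5,3)A 3/4 satisfied · (5,4)A 3/3 satisfied
Row 6: (6,0)A 1/2 not · (6,1)A 2/2 satisfied · (6,3)A 2/2 satisfied · (6,4)A 2/2 satisfied
Unsatisfied: (0,0), (0,1), (0,2), (1,0), (1,4), (2,0), (2,3), (2,4), (3,0), (3,1), (3,2), (3,3), (3,4), (4,0), (4,2), (4,3), (4,4), (5,0), (6,0) — 19 in total.

19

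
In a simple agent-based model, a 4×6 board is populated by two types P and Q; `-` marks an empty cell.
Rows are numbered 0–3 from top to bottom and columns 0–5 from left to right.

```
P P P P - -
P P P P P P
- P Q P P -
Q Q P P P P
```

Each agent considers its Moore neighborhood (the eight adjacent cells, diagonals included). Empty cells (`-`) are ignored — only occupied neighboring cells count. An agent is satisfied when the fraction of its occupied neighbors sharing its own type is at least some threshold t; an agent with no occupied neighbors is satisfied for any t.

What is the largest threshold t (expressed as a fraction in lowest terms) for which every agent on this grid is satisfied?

1/8

(0,0)P 3/3
(0,1)P 5/5
(0,2)P 5/5
(0,3)P 4/4
(1,0)P 4/4
(1,1)P 6/7
(1,2)P 7/8
(1,3)P 6/7
(1,4)P 5/5
(1,5)P 2/2
(2,1)P 4/7
(2,2)Q 1/8
(2,3)P 7/8
(2,4)P 7/7
(3,0)Q 1/2
(3,1)Q 2/4
(3,2)P 3/5
(3,3)P 4/5
(3,4)P 4/4
(3,5)P 2/2
The smallest same-type fraction is 1/8 at (2,2), which reduces to 1/8. Any threshold above that leaves this agent unsatisfied.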